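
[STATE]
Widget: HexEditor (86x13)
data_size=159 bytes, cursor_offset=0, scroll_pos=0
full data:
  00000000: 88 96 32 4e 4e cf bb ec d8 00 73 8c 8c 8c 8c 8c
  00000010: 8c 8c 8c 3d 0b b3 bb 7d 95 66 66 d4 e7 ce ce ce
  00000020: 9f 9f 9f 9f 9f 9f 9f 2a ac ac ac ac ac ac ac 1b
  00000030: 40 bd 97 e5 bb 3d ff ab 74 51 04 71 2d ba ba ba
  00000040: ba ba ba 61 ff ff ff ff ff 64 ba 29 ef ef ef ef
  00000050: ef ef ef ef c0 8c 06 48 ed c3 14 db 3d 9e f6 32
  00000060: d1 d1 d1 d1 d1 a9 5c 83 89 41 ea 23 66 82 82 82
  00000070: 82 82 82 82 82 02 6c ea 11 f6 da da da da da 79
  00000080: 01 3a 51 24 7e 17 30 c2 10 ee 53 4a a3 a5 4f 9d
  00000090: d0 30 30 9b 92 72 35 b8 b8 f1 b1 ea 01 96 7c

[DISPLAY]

00000000  88 96 32 4e 4e cf bb ec  d8 00 73 8c 8c 8c 8c 8c  |..2NN.....s.....|        
00000010  8c 8c 8c 3d 0b b3 bb 7d  95 66 66 d4 e7 ce ce ce  |...=...}.ff.....|        
00000020  9f 9f 9f 9f 9f 9f 9f 2a  ac ac ac ac ac ac ac 1b  |.......*........|        
00000030  40 bd 97 e5 bb 3d ff ab  74 51 04 71 2d ba ba ba  |@....=..tQ.q-...|        
00000040  ba ba ba 61 ff ff ff ff  ff 64 ba 29 ef ef ef ef  |...a.....d.)....|        
00000050  ef ef ef ef c0 8c 06 48  ed c3 14 db 3d 9e f6 32  |.......H....=..2|        
00000060  d1 d1 d1 d1 d1 a9 5c 83  89 41 ea 23 66 82 82 82  |......\..A.#f...|        
00000070  82 82 82 82 82 02 6c ea  11 f6 da da da da da 79  |......l........y|        
00000080  01 3a 51 24 7e 17 30 c2  10 ee 53 4a a3 a5 4f 9d  |.:Q$~.0...SJ..O.|        
00000090  d0 30 30 9b 92 72 35 b8  b8 f1 b1 ea 01 96 7c     |.00..r5.......| |        
                                                                                      
                                                                                      
                                                                                      


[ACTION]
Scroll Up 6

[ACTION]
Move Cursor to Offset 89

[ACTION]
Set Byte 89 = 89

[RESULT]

00000000  88 96 32 4e 4e cf bb ec  d8 00 73 8c 8c 8c 8c 8c  |..2NN.....s.....|        
00000010  8c 8c 8c 3d 0b b3 bb 7d  95 66 66 d4 e7 ce ce ce  |...=...}.ff.....|        
00000020  9f 9f 9f 9f 9f 9f 9f 2a  ac ac ac ac ac ac ac 1b  |.......*........|        
00000030  40 bd 97 e5 bb 3d ff ab  74 51 04 71 2d ba ba ba  |@....=..tQ.q-...|        
00000040  ba ba ba 61 ff ff ff ff  ff 64 ba 29 ef ef ef ef  |...a.....d.)....|        
00000050  ef ef ef ef c0 8c 06 48  ed 89 14 db 3d 9e f6 32  |.......H....=..2|        
00000060  d1 d1 d1 d1 d1 a9 5c 83  89 41 ea 23 66 82 82 82  |......\..A.#f...|        
00000070  82 82 82 82 82 02 6c ea  11 f6 da da da da da 79  |......l........y|        
00000080  01 3a 51 24 7e 17 30 c2  10 ee 53 4a a3 a5 4f 9d  |.:Q$~.0...SJ..O.|        
00000090  d0 30 30 9b 92 72 35 b8  b8 f1 b1 ea 01 96 7c     |.00..r5.......| |        
                                                                                      
                                                                                      
                                                                                      


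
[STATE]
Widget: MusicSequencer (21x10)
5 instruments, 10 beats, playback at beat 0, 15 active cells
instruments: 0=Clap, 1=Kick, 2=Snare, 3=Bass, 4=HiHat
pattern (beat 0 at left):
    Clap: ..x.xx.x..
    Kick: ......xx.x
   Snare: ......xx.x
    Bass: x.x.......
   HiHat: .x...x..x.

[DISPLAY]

      ▼123456789     
  Clap··█·██·█··     
  Kick······██·█     
 Snare······██·█     
  Bass█·█·······     
 HiHat·█···█··█·     
                     
                     
                     
                     


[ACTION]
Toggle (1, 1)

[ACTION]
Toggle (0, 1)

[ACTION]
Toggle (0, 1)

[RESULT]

      ▼123456789     
  Clap··█·██·█··     
  Kick·█····██·█     
 Snare······██·█     
  Bass█·█·······     
 HiHat·█···█··█·     
                     
                     
                     
                     


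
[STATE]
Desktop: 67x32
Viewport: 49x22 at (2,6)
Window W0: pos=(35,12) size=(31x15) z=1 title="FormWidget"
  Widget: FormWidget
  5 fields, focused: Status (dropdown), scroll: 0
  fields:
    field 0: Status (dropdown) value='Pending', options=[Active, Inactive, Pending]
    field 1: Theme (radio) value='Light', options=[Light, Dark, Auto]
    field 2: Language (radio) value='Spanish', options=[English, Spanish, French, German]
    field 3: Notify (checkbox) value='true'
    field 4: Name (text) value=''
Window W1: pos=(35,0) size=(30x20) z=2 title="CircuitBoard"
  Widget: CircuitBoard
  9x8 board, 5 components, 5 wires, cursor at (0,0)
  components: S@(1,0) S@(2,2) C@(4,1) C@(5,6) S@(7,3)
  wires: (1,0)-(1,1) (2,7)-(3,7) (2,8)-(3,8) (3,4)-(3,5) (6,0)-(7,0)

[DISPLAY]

                                 ┃1   S ─ ·      
                                 ┃               
                                 ┃2           S  
                                 ┃               
                                 ┃3              
                                 ┃               
                                 ┃4       C      
                                 ┃               
                                 ┃5              
                                 ┃               
                                 ┃6   ·          
                                 ┃    │          
                                 ┃7   ·          
                                 ┗━━━━━━━━━━━━━━━
                                 ┃               
                                 ┃               
                                 ┃               
                                 ┃               
                                 ┃               
                                 ┃               
                                 ┗━━━━━━━━━━━━━━━
                                                 


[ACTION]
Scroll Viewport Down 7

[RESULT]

                                 ┃3              
                                 ┃               
                                 ┃4       C      
                                 ┃               
                                 ┃5              
                                 ┃               
                                 ┃6   ·          
                                 ┃    │          
                                 ┃7   ·          
                                 ┗━━━━━━━━━━━━━━━
                                 ┃               
                                 ┃               
                                 ┃               
                                 ┃               
                                 ┃               
                                 ┃               
                                 ┗━━━━━━━━━━━━━━━
                                                 
                                                 
                                                 
                                                 
                                                 


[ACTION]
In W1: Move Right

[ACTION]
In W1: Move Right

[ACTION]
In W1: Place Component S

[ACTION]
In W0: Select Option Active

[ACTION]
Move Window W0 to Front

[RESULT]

                                 ┃3              
                                 ┃               
                                 ┏━━━━━━━━━━━━━━━
                                 ┃ FormWidget    
                                 ┠───────────────
                                 ┃> Status:     [
                                 ┃  Theme:      (
                                 ┃  Language:   (
                                 ┃  Notify:     [
                                 ┃  Name:       [
                                 ┃               
                                 ┃               
                                 ┃               
                                 ┃               
                                 ┃               
                                 ┃               
                                 ┗━━━━━━━━━━━━━━━
                                                 
                                                 
                                                 
                                                 
                                                 


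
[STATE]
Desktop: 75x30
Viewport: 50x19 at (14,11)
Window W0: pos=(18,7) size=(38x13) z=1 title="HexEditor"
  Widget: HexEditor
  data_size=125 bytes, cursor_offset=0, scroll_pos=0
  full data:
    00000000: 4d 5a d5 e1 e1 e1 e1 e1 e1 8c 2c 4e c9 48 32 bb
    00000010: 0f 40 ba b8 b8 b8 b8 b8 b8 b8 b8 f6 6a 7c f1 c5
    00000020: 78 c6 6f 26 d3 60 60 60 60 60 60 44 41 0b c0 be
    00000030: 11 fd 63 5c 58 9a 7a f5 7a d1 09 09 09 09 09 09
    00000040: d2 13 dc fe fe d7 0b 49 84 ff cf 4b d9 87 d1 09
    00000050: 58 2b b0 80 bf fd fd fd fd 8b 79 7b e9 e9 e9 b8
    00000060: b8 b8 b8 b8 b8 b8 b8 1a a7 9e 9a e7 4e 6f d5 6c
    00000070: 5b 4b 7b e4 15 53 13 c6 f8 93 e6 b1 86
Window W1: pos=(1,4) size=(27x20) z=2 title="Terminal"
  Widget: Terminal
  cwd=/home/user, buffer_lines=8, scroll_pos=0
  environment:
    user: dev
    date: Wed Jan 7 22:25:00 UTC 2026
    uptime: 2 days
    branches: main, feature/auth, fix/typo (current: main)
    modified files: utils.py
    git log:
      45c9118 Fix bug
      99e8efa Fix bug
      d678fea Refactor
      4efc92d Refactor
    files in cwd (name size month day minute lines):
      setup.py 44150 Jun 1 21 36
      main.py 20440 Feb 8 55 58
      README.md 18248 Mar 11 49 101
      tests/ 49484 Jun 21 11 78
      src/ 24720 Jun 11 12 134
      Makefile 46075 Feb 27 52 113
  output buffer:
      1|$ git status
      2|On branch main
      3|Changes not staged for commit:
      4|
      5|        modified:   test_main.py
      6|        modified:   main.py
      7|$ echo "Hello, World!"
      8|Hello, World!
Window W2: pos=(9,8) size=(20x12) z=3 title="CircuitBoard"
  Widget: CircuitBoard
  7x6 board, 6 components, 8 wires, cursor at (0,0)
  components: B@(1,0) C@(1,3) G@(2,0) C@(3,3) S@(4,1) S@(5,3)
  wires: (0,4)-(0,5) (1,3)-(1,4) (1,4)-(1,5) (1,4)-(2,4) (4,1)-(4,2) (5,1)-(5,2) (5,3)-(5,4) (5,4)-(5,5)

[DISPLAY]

 1 2 3 4 5 6  ┃0f 40 ba b8 b8 b8 b8 b8  b┃        
.]            ┃78 c6 6f 26 d3 60 60 60  6┃        
              ┃11 fd 63 5c 58 9a 7a f5  7┃        
B           C ┃d2 13 dc fe fe d7 0b 49  8┃        
              ┃58 2b b0 80 bf fd fd fd  f┃        
G             ┃b8 b8 b8 b8 b8 b8 b8 1a  a┃        
              ┃5b 4b 7b e4 15 53 13 c6  f┃        
            C ┃                          ┃        
━━━━━━━━━━━━━━┛━━━━━━━━━━━━━━━━━━━━━━━━━━┛        
             ┃                                    
             ┃                                    
             ┃                                    
━━━━━━━━━━━━━┛                                    
                                                  
                                                  
                                                  
                                                  
                                                  
                                                  


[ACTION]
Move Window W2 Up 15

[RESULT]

━━━━━━━━━━━━━━┛0f 40 ba b8 b8 b8 b8 b8  b┃        
fied:   main.┃ 78 c6 6f 26 d3 60 60 60  6┃        
o, World!"   ┃ 11 fd 63 5c 58 9a 7a f5  7┃        
!            ┃ d2 13 dc fe fe d7 0b 49  8┃        
             ┃ 58 2b b0 80 bf fd fd fd  f┃        
             ┃ b8 b8 b8 b8 b8 b8 b8 1a  a┃        
             ┃ 5b 4b 7b e4 15 53 13 c6  f┃        
             ┃                           ┃        
             ┃━━━━━━━━━━━━━━━━━━━━━━━━━━━┛        
             ┃                                    
             ┃                                    
             ┃                                    
━━━━━━━━━━━━━┛                                    
                                                  
                                                  
                                                  
                                                  
                                                  
                                                  


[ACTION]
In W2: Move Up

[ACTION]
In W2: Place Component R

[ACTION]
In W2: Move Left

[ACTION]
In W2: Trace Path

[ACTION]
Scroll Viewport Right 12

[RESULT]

━━━┛0f 40 ba b8 b8 b8 b8 b8  b┃                   
n.┃ 78 c6 6f 26 d3 60 60 60  6┃                   
  ┃ 11 fd 63 5c 58 9a 7a f5  7┃                   
  ┃ d2 13 dc fe fe d7 0b 49  8┃                   
  ┃ 58 2b b0 80 bf fd fd fd  f┃                   
  ┃ b8 b8 b8 b8 b8 b8 b8 1a  a┃                   
  ┃ 5b 4b 7b e4 15 53 13 c6  f┃                   
  ┃                           ┃                   
  ┃━━━━━━━━━━━━━━━━━━━━━━━━━━━┛                   
  ┃                                               
  ┃                                               
  ┃                                               
━━┛                                               
                                                  
                                                  
                                                  
                                                  
                                                  
                                                  


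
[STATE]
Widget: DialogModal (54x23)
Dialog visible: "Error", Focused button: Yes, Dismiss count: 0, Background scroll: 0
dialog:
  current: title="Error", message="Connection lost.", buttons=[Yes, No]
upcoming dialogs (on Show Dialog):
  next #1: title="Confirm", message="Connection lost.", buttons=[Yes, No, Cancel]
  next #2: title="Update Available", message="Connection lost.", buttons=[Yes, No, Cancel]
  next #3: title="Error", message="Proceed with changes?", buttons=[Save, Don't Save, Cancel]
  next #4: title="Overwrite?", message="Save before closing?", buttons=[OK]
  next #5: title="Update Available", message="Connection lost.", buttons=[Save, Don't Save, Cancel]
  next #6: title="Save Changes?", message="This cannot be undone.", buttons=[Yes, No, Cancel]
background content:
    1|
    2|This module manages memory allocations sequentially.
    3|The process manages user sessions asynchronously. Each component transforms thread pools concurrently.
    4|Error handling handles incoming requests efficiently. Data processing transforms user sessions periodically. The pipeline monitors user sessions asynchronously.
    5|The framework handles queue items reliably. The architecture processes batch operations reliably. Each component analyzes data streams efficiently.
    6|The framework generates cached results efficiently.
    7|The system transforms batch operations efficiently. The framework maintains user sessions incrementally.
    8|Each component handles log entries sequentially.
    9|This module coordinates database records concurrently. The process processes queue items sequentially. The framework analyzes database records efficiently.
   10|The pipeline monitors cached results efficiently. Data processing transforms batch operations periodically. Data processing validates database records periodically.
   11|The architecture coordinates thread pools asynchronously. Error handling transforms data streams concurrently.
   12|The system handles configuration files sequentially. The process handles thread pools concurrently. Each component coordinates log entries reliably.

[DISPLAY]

                                                      
This module manages memory allocations sequentially.  
The process manages user sessions asynchronously. Each
Error handling handles incoming requests efficiently. 
The framework handles queue items reliably. The archit
The framework generates cached results efficiently.   
The system transforms batch operations efficiently. Th
Each component handles log entries sequentially.      
This module coordinates database records concurrently.
The pipeline moni┌──────────────────┐efficiently. Data
The architecture │      Error       │ools asynchronous
The system handle│ Connection lost. │s sequentially. T
                 │    [Yes]  No     │                 
                 └──────────────────┘                 
                                                      
                                                      
                                                      
                                                      
                                                      
                                                      
                                                      
                                                      
                                                      


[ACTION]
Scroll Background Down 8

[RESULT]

This module coordinates database records concurrently.
The pipeline monitors cached results efficiently. Data
The architecture coordinates thread pools asynchronous
The system handles configuration files sequentially. T
                                                      
                                                      
                                                      
                                                      
                                                      
                 ┌──────────────────┐                 
                 │      Error       │                 
                 │ Connection lost. │                 
                 │    [Yes]  No     │                 
                 └──────────────────┘                 
                                                      
                                                      
                                                      
                                                      
                                                      
                                                      
                                                      
                                                      
                                                      


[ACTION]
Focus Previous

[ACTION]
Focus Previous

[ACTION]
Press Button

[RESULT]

This module coordinates database records concurrently.
The pipeline monitors cached results efficiently. Data
The architecture coordinates thread pools asynchronous
The system handles configuration files sequentially. T
                                                      
                                                      
                                                      
                                                      
                                                      
                                                      
                                                      
                                                      
                                                      
                                                      
                                                      
                                                      
                                                      
                                                      
                                                      
                                                      
                                                      
                                                      
                                                      


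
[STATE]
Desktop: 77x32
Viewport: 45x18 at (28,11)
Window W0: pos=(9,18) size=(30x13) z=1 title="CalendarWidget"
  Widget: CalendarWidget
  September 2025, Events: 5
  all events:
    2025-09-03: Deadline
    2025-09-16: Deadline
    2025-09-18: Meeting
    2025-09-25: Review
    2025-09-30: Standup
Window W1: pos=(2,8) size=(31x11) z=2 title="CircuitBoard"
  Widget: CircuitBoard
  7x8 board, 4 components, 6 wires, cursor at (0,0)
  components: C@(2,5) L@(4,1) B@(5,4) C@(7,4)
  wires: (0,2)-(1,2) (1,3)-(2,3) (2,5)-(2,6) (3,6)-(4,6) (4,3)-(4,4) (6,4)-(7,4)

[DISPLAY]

    ┃                                        
    ┃                                        
    ┃                                        
    ┃                                        
    ┃                                        
 ─ ·┃                                        
    ┃                                        
━━━━┛━━━━━┓                                  
          ┃                                  
──────────┨                                  
025       ┃                                  
Su        ┃                                  
  7       ┃                                  
14        ┃                                  
0 21      ┃                                  
 28       ┃                                  
          ┃                                  
          ┃                                  


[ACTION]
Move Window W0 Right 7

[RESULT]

    ┃                                        
    ┃                                        
    ┃                                        
    ┃                                        
    ┃                                        
 ─ ·┃                                        
    ┃                                        
━━━━┛━━━━━━━━━━━━┓                           
dget             ┃                           
─────────────────┨                           
ember 2025       ┃                           
 Fr Sa Su        ┃                           
4  5  6  7       ┃                           
 12 13 14        ┃                           
8* 19 20 21      ┃                           
* 26 27 28       ┃                           
                 ┃                           
                 ┃                           


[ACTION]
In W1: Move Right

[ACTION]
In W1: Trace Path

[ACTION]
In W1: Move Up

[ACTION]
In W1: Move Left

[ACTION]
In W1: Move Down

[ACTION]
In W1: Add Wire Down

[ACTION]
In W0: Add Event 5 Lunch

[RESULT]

    ┃                                        
    ┃                                        
    ┃                                        
    ┃                                        
    ┃                                        
 ─ ·┃                                        
    ┃                                        
━━━━┛━━━━━━━━━━━━┓                           
dget             ┃                           
─────────────────┨                           
ember 2025       ┃                           
 Fr Sa Su        ┃                           
4  5*  6  7      ┃                           
 12 13 14        ┃                           
8* 19 20 21      ┃                           
* 26 27 28       ┃                           
                 ┃                           
                 ┃                           


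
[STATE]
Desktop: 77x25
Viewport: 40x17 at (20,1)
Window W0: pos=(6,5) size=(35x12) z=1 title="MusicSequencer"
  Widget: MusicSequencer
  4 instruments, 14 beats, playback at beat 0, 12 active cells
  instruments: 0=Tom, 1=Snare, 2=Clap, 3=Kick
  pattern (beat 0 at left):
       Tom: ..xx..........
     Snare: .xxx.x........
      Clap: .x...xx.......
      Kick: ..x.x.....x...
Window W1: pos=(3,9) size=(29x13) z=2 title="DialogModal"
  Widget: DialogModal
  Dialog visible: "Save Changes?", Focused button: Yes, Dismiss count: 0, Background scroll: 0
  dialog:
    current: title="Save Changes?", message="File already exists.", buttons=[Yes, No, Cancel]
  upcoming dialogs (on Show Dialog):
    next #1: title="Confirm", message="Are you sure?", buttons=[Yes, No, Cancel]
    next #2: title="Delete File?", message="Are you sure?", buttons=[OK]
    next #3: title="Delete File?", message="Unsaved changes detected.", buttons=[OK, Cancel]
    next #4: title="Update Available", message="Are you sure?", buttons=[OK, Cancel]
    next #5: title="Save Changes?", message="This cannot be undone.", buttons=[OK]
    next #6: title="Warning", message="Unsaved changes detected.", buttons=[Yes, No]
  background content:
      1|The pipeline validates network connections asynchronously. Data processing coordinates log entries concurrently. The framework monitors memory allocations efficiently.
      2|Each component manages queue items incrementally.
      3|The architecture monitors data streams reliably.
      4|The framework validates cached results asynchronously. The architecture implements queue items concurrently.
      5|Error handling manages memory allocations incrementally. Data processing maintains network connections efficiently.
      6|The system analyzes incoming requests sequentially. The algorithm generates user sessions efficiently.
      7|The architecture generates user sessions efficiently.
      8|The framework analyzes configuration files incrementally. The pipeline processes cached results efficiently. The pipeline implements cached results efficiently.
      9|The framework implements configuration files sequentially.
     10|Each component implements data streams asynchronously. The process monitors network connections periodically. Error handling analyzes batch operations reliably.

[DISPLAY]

                                        
                                        
                                        
                                        
━━━━━━━━━━━━━━━━━━━━┓                   
er                  ┃                   
────────────────────┨                   
7890123             ┃                   
━━━━━━━━━━━┓        ┃                   
           ┃        ┃                   
───────────┨        ┃                   
idates netw┃        ┃                   
anages queu┃        ┃                   
────────┐ d┃        ┃                   
ges?    │ac┃        ┃                   
 exists.│mo┃━━━━━━━━┛                   
Cancel  │in┃                            


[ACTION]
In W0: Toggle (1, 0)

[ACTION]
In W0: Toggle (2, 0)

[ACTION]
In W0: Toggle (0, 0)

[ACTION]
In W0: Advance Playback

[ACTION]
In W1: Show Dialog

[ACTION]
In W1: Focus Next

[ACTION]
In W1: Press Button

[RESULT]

                                        
                                        
                                        
                                        
━━━━━━━━━━━━━━━━━━━━┓                   
er                  ┃                   
────────────────────┨                   
7890123             ┃                   
━━━━━━━━━━━┓        ┃                   
           ┃        ┃                   
───────────┨        ┃                   
idates netw┃        ┃                   
anages queu┃        ┃                   
 monitors d┃        ┃                   
lidates cac┃        ┃                   
anages memo┃━━━━━━━━┛                   
zes incomin┃                            


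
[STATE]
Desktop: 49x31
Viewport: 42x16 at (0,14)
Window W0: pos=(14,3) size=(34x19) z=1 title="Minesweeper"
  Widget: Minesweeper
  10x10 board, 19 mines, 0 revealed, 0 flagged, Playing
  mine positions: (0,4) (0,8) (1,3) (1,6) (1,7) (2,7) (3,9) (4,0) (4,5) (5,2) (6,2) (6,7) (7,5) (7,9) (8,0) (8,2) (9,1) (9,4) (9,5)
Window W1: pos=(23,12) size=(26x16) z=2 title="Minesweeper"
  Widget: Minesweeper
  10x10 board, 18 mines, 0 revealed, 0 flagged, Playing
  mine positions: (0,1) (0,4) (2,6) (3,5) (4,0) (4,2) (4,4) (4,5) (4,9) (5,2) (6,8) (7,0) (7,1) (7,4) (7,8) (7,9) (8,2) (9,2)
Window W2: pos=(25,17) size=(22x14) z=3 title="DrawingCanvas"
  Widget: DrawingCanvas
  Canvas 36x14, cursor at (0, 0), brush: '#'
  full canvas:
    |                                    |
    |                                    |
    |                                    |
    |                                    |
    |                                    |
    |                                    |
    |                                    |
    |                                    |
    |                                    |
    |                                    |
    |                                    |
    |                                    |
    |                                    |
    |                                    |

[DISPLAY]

              ┃■■■■■■■■┠──────────────────
              ┃■■■■■■■■┃■■■■■■■■■■        
              ┃        ┃■■■■■■■■■■        
              ┃        ┃■┏━━━━━━━━━━━━━━━━
              ┃        ┃■┃ DrawingCanvas  
              ┃        ┃■┠────────────────
              ┃        ┃■┃+               
              ┗━━━━━━━━┃■┃                
                       ┃■┃                
                       ┃■┃                
                       ┃■┃                
                       ┃ ┃                
                       ┃ ┃                
                       ┗━┃                
                         ┃                
                         ┃                


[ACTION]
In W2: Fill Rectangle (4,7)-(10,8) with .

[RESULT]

              ┃■■■■■■■■┠──────────────────
              ┃■■■■■■■■┃■■■■■■■■■■        
              ┃        ┃■■■■■■■■■■        
              ┃        ┃■┏━━━━━━━━━━━━━━━━
              ┃        ┃■┃ DrawingCanvas  
              ┃        ┃■┠────────────────
              ┃        ┃■┃+               
              ┗━━━━━━━━┃■┃                
                       ┃■┃                
                       ┃■┃                
                       ┃■┃       ..       
                       ┃ ┃       ..       
                       ┃ ┃       ..       
                       ┗━┃       ..       
                         ┃       ..       
                         ┃       ..       


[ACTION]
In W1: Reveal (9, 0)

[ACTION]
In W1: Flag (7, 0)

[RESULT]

              ┃■■■■■■■■┠──────────────────
              ┃■■■■■■■■┃■■■■■■■■■■        
              ┃        ┃■■■■■■■■■■        
              ┃        ┃■┏━━━━━━━━━━━━━━━━
              ┃        ┃■┃ DrawingCanvas  
              ┃        ┃■┠────────────────
              ┃        ┃■┃+               
              ┗━━━━━━━━┃■┃                
                       ┃⚑┃                
                       ┃2┃                
                       ┃ ┃       ..       
                       ┃ ┃       ..       
                       ┃ ┃       ..       
                       ┗━┃       ..       
                         ┃       ..       
                         ┃       ..       


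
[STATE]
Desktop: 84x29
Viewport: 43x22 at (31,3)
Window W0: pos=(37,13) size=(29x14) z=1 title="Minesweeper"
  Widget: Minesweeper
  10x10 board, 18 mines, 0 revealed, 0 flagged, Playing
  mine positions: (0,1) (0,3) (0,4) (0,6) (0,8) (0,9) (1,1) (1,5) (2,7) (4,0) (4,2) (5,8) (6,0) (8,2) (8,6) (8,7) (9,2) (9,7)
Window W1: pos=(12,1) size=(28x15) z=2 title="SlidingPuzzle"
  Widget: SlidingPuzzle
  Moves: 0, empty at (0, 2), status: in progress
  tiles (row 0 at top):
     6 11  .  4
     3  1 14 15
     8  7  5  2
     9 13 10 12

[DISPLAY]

────────┨                                  
──┐     ┃                                  
4 │     ┃                                  
──┤     ┃                                  
5 │     ┃                                  
──┤     ┃                                  
2 │     ┃                                  
──┤     ┃                                  
2 │     ┃                                  
──┘     ┃                                  
        ┃━━━━━━━━━━━━━━━━━━━━━━━━━┓        
        ┃inesweeper               ┃        
━━━━━━━━┛─────────────────────────┨        
      ┃■■■■■■■■■■                 ┃        
      ┃■■■■■■■■■■                 ┃        
      ┃■■■■■■■■■■                 ┃        
      ┃■■■■■■■■■■                 ┃        
      ┃■■■■■■■■■■                 ┃        
      ┃■■■■■■■■■■                 ┃        
      ┃■■■■■■■■■■                 ┃        
      ┃■■■■■■■■■■                 ┃        
      ┃■■■■■■■■■■                 ┃        


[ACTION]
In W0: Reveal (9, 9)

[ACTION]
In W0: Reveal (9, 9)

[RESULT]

────────┨                                  
──┐     ┃                                  
4 │     ┃                                  
──┤     ┃                                  
5 │     ┃                                  
──┤     ┃                                  
2 │     ┃                                  
──┤     ┃                                  
2 │     ┃                                  
──┘     ┃                                  
        ┃━━━━━━━━━━━━━━━━━━━━━━━━━┓        
        ┃inesweeper               ┃        
━━━━━━━━┛─────────────────────────┨        
      ┃■■■■■■■■■■                 ┃        
      ┃■■■■■■■■■■                 ┃        
      ┃■■■■■■■■■■                 ┃        
      ┃■■■■■■■■■■                 ┃        
      ┃■■■■■■■■■■                 ┃        
      ┃■■■■■■■■■■                 ┃        
      ┃■■■■■■■■11                 ┃        
      ┃■■■■■■■■1                  ┃        
      ┃■■■■■■■■2                  ┃        


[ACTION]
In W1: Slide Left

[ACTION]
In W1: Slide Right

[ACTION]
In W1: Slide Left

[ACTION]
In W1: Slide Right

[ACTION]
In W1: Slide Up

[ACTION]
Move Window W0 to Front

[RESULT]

────────┨                                  
──┐     ┃                                  
4 │     ┃                                  
──┤     ┃                                  
5 │     ┃                                  
──┤     ┃                                  
2 │     ┃                                  
──┤     ┃                                  
2 │     ┃                                  
──┘     ┃                                  
      ┏━━━━━━━━━━━━━━━━━━━━━━━━━━━┓        
      ┃ Minesweeper               ┃        
━━━━━━┠───────────────────────────┨        
      ┃■■■■■■■■■■                 ┃        
      ┃■■■■■■■■■■                 ┃        
      ┃■■■■■■■■■■                 ┃        
      ┃■■■■■■■■■■                 ┃        
      ┃■■■■■■■■■■                 ┃        
      ┃■■■■■■■■■■                 ┃        
      ┃■■■■■■■■11                 ┃        
      ┃■■■■■■■■1                  ┃        
      ┃■■■■■■■■2                  ┃        


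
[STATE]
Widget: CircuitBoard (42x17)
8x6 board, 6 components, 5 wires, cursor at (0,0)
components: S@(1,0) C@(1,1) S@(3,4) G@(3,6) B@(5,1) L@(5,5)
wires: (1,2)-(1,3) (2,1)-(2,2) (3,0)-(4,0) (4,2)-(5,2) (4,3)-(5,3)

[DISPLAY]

   0 1 2 3 4 5 6 7                        
0  [.]                                    
                                          
1   S   C   · ─ ·                         
                                          
2       · ─ ·                             
                                          
3   ·               S       G             
    │                                     
4   ·       ·   ·                         
            │   │                         
5       B   ·   ·       L                 
Cursor: (0,0)                             
                                          
                                          
                                          
                                          


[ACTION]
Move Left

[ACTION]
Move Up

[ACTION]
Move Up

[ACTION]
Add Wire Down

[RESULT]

   0 1 2 3 4 5 6 7                        
0  [.]                                    
    │                                     
1   S   C   · ─ ·                         
                                          
2       · ─ ·                             
                                          
3   ·               S       G             
    │                                     
4   ·       ·   ·                         
            │   │                         
5       B   ·   ·       L                 
Cursor: (0,0)                             
                                          
                                          
                                          
                                          


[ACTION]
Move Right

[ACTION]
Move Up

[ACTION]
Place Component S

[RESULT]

   0 1 2 3 4 5 6 7                        
0   ·  [S]                                
    │                                     
1   S   C   · ─ ·                         
                                          
2       · ─ ·                             
                                          
3   ·               S       G             
    │                                     
4   ·       ·   ·                         
            │   │                         
5       B   ·   ·       L                 
Cursor: (0,1)                             
                                          
                                          
                                          
                                          


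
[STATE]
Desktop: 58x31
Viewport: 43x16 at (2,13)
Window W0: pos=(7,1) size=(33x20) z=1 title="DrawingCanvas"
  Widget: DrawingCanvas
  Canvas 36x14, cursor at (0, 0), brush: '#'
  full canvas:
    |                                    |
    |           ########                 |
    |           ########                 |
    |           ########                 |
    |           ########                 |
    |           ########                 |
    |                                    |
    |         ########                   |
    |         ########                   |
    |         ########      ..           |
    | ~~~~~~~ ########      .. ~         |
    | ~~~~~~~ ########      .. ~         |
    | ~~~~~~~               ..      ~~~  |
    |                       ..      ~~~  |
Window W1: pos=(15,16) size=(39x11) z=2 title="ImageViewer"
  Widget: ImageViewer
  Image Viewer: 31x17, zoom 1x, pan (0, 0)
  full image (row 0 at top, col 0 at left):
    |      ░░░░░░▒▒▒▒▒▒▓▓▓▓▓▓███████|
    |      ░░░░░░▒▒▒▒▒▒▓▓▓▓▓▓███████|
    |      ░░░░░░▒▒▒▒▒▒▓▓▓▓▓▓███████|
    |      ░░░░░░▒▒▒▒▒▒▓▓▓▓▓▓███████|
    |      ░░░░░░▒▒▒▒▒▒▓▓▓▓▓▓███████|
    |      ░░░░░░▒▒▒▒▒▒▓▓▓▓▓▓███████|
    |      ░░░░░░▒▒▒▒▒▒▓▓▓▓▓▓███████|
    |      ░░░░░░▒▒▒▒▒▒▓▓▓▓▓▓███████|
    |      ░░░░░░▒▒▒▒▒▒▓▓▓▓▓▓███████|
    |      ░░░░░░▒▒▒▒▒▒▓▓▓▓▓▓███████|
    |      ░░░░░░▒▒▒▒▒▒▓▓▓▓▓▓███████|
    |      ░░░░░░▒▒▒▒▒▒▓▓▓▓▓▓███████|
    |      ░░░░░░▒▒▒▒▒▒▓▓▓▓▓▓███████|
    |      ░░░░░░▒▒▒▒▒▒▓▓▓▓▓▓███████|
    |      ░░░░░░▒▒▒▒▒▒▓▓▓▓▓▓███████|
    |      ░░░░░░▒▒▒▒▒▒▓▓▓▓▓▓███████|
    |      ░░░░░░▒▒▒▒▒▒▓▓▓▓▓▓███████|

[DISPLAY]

     ┃         ########      ..      ┃     
     ┃ ~~~~~~~ ########      .. ~    ┃     
     ┃ ~~~~~~~ ########      .. ~    ┃     
     ┃ ~~~~~~┏━━━━━━━━━━━━━━━━━━━━━━━━━━━━━
     ┃       ┃ ImageViewer                 
     ┃       ┠─────────────────────────────
     ┃       ┃      ░░░░░░▒▒▒▒▒▒▓▓▓▓▓▓█████
     ┗━━━━━━━┃      ░░░░░░▒▒▒▒▒▒▓▓▓▓▓▓█████
             ┃      ░░░░░░▒▒▒▒▒▒▓▓▓▓▓▓█████
             ┃      ░░░░░░▒▒▒▒▒▒▓▓▓▓▓▓█████
             ┃      ░░░░░░▒▒▒▒▒▒▓▓▓▓▓▓█████
             ┃      ░░░░░░▒▒▒▒▒▒▓▓▓▓▓▓█████
             ┃      ░░░░░░▒▒▒▒▒▒▓▓▓▓▓▓█████
             ┗━━━━━━━━━━━━━━━━━━━━━━━━━━━━━
                                           
                                           


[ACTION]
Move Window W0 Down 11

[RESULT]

     ┠───────────────────────────────┨     
     ┃+                              ┃     
     ┃           ########            ┃     
     ┃       ┏━━━━━━━━━━━━━━━━━━━━━━━━━━━━━
     ┃       ┃ ImageViewer                 
     ┃       ┠─────────────────────────────
     ┃       ┃      ░░░░░░▒▒▒▒▒▒▓▓▓▓▓▓█████
     ┃       ┃      ░░░░░░▒▒▒▒▒▒▓▓▓▓▓▓█████
     ┃       ┃      ░░░░░░▒▒▒▒▒▒▓▓▓▓▓▓█████
     ┃       ┃      ░░░░░░▒▒▒▒▒▒▓▓▓▓▓▓█████
     ┃       ┃      ░░░░░░▒▒▒▒▒▒▓▓▓▓▓▓█████
     ┃ ~~~~~~┃      ░░░░░░▒▒▒▒▒▒▓▓▓▓▓▓█████
     ┃ ~~~~~~┃      ░░░░░░▒▒▒▒▒▒▓▓▓▓▓▓█████
     ┃ ~~~~~~┗━━━━━━━━━━━━━━━━━━━━━━━━━━━━━
     ┃                       ..      ┃     
     ┃                               ┃     


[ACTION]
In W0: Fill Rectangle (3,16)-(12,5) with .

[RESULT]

     ┠───────────────────────────────┨     
     ┃+                              ┃     
     ┃           ########            ┃     
     ┃       ┏━━━━━━━━━━━━━━━━━━━━━━━━━━━━━
     ┃     ..┃ ImageViewer                 
     ┃     ..┠─────────────────────────────
     ┃     ..┃      ░░░░░░▒▒▒▒▒▒▓▓▓▓▓▓█████
     ┃     ..┃      ░░░░░░▒▒▒▒▒▒▓▓▓▓▓▓█████
     ┃     ..┃      ░░░░░░▒▒▒▒▒▒▓▓▓▓▓▓█████
     ┃     ..┃      ░░░░░░▒▒▒▒▒▒▓▓▓▓▓▓█████
     ┃     ..┃      ░░░░░░▒▒▒▒▒▒▓▓▓▓▓▓█████
     ┃ ~~~~..┃      ░░░░░░▒▒▒▒▒▒▓▓▓▓▓▓█████
     ┃ ~~~~..┃      ░░░░░░▒▒▒▒▒▒▓▓▓▓▓▓█████
     ┃ ~~~~..┗━━━━━━━━━━━━━━━━━━━━━━━━━━━━━
     ┃                       ..      ┃     
     ┃                               ┃     


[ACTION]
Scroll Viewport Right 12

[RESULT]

─────────────────────────┨                 
                         ┃                 
     ########            ┃                 
 ┏━━━━━━━━━━━━━━━━━━━━━━━━━━━━━━━━━━━━━┓   
.┃ ImageViewer                         ┃   
.┠─────────────────────────────────────┨   
.┃      ░░░░░░▒▒▒▒▒▒▓▓▓▓▓▓███████      ┃   
.┃      ░░░░░░▒▒▒▒▒▒▓▓▓▓▓▓███████      ┃   
.┃      ░░░░░░▒▒▒▒▒▒▓▓▓▓▓▓███████      ┃   
.┃      ░░░░░░▒▒▒▒▒▒▓▓▓▓▓▓███████      ┃   
.┃      ░░░░░░▒▒▒▒▒▒▓▓▓▓▓▓███████      ┃   
.┃      ░░░░░░▒▒▒▒▒▒▓▓▓▓▓▓███████      ┃   
.┃      ░░░░░░▒▒▒▒▒▒▓▓▓▓▓▓███████      ┃   
.┗━━━━━━━━━━━━━━━━━━━━━━━━━━━━━━━━━━━━━┛   
                 ..      ┃                 
                         ┃                 


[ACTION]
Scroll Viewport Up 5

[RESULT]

                                           
                                           
                                           
━━━━━━━━━━━━━━━━━━━━━━━━━┓                 
ngCanvas                 ┃                 
─────────────────────────┨                 
                         ┃                 
     ########            ┃                 
 ┏━━━━━━━━━━━━━━━━━━━━━━━━━━━━━━━━━━━━━┓   
.┃ ImageViewer                         ┃   
.┠─────────────────────────────────────┨   
.┃      ░░░░░░▒▒▒▒▒▒▓▓▓▓▓▓███████      ┃   
.┃      ░░░░░░▒▒▒▒▒▒▓▓▓▓▓▓███████      ┃   
.┃      ░░░░░░▒▒▒▒▒▒▓▓▓▓▓▓███████      ┃   
.┃      ░░░░░░▒▒▒▒▒▒▓▓▓▓▓▓███████      ┃   
.┃      ░░░░░░▒▒▒▒▒▒▓▓▓▓▓▓███████      ┃   
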